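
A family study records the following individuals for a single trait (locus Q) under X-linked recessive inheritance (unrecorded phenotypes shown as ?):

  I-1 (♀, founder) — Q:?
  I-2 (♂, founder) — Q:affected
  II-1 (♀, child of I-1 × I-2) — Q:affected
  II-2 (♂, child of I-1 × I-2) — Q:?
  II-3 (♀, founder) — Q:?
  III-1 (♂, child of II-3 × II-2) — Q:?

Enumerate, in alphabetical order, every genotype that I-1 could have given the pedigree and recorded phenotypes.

I-1 ∈ {X^QX^q, X^qX^q}

Q/I-1 ? ·: X^QX^q|X^qX^q
Q/I-2 aff ·: X^qY
Q/II-1 aff I-1×I-2: X^qX^q
Q/II-2 ? I-1×I-2: X^QY|X^qY
Q/II-3 ? ·: X^QX^Q|X^QX^q|X^qX^q
Q/III-1 ? II-3×II-2: X^QY|X^qY
⇒ Q over [I-1,I-2,II-1,II-2,II-3,III-1]: 12 consistent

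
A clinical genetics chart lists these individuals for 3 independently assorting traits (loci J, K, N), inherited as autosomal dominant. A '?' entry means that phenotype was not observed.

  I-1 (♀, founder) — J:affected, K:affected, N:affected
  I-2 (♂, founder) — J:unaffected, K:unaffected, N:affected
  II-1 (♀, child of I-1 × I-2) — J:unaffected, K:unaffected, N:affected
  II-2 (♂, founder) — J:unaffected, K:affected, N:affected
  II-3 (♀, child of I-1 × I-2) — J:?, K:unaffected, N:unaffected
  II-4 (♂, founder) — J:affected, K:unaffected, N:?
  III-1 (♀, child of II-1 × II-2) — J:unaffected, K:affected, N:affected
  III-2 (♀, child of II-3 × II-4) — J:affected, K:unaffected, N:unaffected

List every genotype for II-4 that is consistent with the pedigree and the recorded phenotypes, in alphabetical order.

II-4 ∈ {JJ kk Nn, JJ kk nn, Jj kk Nn, Jj kk nn}

J/I-1 aff ·: Jj
J/I-2 un ·: jj
J/II-1 un I-1×I-2: jj
J/II-2 un ·: jj
J/II-3 ? I-1×I-2: jj|Jj
J/II-4 aff ·: Jj|JJ
J/III-1 un II-1×II-2: jj
J/III-2 aff II-3×II-4: Jj|JJ
⇒ J over [I-1,I-2,II-1,II-2,II-3,II-4,III-1,III-2]: 6 consistent
K/I-1 aff ·: Kk
K/I-2 un ·: kk
K/II-1 un I-1×I-2: kk
K/II-2 aff ·: Kk|KK
K/II-3 un I-1×I-2: kk
K/II-4 un ·: kk
K/III-1 aff II-1×II-2: Kk
K/III-2 un II-3×II-4: kk
⇒ K over [I-1,I-2,II-1,II-2,II-3,II-4,III-1,III-2]: 2 consistent
N/I-1 aff ·: Nn
N/I-2 aff ·: Nn
N/II-1 aff I-1×I-2: Nn|NN
N/II-2 aff ·: Nn|NN
N/II-3 un I-1×I-2: nn
N/II-4 ? ·: nn|Nn
N/III-1 aff II-1×II-2: Nn|NN
N/III-2 un II-3×II-4: nn
⇒ N over [I-1,I-2,II-1,II-2,II-3,II-4,III-1,III-2]: 14 consistent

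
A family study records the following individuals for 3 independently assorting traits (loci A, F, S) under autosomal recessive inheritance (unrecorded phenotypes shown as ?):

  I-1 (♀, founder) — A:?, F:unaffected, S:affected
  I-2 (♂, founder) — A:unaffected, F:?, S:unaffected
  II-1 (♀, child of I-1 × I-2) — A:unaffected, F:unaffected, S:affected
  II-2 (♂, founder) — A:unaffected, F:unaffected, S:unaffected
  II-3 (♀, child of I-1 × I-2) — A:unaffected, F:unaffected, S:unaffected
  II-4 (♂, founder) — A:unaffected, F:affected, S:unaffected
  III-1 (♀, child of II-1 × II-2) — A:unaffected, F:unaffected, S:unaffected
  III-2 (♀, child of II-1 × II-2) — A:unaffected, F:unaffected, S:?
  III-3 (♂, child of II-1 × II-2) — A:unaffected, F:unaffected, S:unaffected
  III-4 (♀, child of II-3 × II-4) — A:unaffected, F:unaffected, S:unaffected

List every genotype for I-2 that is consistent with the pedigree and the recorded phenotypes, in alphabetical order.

A/I-1 ? ·: AA|Aa|aa
A/I-2 un ·: AA|Aa
A/II-1 un I-1×I-2: AA|Aa
A/II-2 un ·: AA|Aa
A/II-3 un I-1×I-2: AA|Aa
A/II-4 un ·: AA|Aa
A/III-1 un II-1×II-2: AA|Aa
A/III-2 un II-1×II-2: AA|Aa
A/III-3 un II-1×II-2: AA|Aa
A/III-4 un II-3×II-4: AA|Aa
⇒ A over [I-1,I-2,II-1,II-2,II-3,II-4,III-1,III-2,III-3,III-4]: 680 consistent
F/I-1 un ·: FF|Ff
F/I-2 ? ·: FF|Ff|ff
F/II-1 un I-1×I-2: FF|Ff
F/II-2 un ·: FF|Ff
F/II-3 un I-1×I-2: FF|Ff
F/II-4 aff ·: ff
F/III-1 un II-1×II-2: FF|Ff
F/III-2 un II-1×II-2: FF|Ff
F/III-3 un II-1×II-2: FF|Ff
F/III-4 un II-3×II-4: Ff
⇒ F over [I-1,I-2,II-1,II-2,II-3,II-4,III-1,III-2,III-3,III-4]: 191 consistent
S/I-1 aff ·: ss
S/I-2 un ·: Ss
S/II-1 aff I-1×I-2: ss
S/II-2 un ·: SS|Ss
S/II-3 un I-1×I-2: Ss
S/II-4 un ·: SS|Ss
S/III-1 un II-1×II-2: Ss
S/III-2 ? II-1×II-2: Ss|ss
S/III-3 un II-1×II-2: Ss
S/III-4 un II-3×II-4: SS|Ss
⇒ S over [I-1,I-2,II-1,II-2,II-3,II-4,III-1,III-2,III-3,III-4]: 12 consistent

I-2 ∈ {AA FF Ss, AA Ff Ss, AA ff Ss, Aa FF Ss, Aa Ff Ss, Aa ff Ss}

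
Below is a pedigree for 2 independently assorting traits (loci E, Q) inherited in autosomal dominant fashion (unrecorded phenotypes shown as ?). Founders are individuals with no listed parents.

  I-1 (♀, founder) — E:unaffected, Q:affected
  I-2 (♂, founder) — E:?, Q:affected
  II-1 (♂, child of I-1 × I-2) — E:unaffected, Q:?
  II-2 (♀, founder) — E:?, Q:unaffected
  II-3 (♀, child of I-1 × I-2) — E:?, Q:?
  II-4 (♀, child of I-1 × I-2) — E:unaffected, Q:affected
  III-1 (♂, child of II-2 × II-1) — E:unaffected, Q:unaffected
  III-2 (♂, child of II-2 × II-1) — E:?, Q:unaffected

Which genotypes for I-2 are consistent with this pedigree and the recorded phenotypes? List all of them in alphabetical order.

I-2 ∈ {Ee QQ, Ee Qq, ee QQ, ee Qq}

E/I-1 un ·: ee
E/I-2 ? ·: ee|Ee
E/II-1 un I-1×I-2: ee
E/II-2 ? ·: ee|Ee
E/II-3 ? I-1×I-2: ee|Ee
E/II-4 un I-1×I-2: ee
E/III-1 un II-2×II-1: ee
E/III-2 ? II-2×II-1: ee|Ee
⇒ E over [I-1,I-2,II-1,II-2,II-3,II-4,III-1,III-2]: 9 consistent
Q/I-1 aff ·: Qq|QQ
Q/I-2 aff ·: Qq|QQ
Q/II-1 ? I-1×I-2: qq|Qq
Q/II-2 un ·: qq
Q/II-3 ? I-1×I-2: qq|Qq|QQ
Q/II-4 aff I-1×I-2: Qq|QQ
Q/III-1 un II-2×II-1: qq
Q/III-2 un II-2×II-1: qq
⇒ Q over [I-1,I-2,II-1,II-2,II-3,II-4,III-1,III-2]: 20 consistent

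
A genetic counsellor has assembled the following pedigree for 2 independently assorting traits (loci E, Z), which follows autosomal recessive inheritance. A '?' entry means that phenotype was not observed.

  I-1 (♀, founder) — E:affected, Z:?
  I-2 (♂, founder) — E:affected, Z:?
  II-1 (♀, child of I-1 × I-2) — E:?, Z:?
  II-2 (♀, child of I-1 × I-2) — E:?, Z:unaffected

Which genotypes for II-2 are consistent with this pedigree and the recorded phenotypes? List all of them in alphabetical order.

E/I-1 aff ·: ee
E/I-2 aff ·: ee
E/II-1 ? I-1×I-2: ee
E/II-2 ? I-1×I-2: ee
⇒ E over [I-1,I-2,II-1,II-2]: 1 consistent
Z/I-1 ? ·: ZZ|Zz|zz
Z/I-2 ? ·: ZZ|Zz|zz
Z/II-1 ? I-1×I-2: ZZ|Zz|zz
Z/II-2 un I-1×I-2: ZZ|Zz
⇒ Z over [I-1,I-2,II-1,II-2]: 21 consistent

II-2 ∈ {ee ZZ, ee Zz}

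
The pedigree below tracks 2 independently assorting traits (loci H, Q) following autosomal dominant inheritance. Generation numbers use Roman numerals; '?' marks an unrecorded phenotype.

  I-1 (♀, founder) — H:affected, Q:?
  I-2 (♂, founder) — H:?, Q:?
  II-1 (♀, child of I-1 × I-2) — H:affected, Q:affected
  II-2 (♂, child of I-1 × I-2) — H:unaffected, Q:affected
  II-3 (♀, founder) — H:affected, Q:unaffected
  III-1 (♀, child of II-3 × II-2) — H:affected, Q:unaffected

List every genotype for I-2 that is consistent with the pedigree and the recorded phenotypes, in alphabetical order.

H/I-1 aff ·: Hh
H/I-2 ? ·: hh|Hh
H/II-1 aff I-1×I-2: Hh|HH
H/II-2 un I-1×I-2: hh
H/II-3 aff ·: Hh|HH
H/III-1 aff II-3×II-2: Hh
⇒ H over [I-1,I-2,II-1,II-2,II-3,III-1]: 6 consistent
Q/I-1 ? ·: qq|Qq|QQ
Q/I-2 ? ·: qq|Qq|QQ
Q/II-1 aff I-1×I-2: Qq|QQ
Q/II-2 aff I-1×I-2: Qq
Q/II-3 un ·: qq
Q/III-1 un II-3×II-2: qq
⇒ Q over [I-1,I-2,II-1,II-2,II-3,III-1]: 10 consistent

I-2 ∈ {Hh QQ, Hh Qq, Hh qq, hh QQ, hh Qq, hh qq}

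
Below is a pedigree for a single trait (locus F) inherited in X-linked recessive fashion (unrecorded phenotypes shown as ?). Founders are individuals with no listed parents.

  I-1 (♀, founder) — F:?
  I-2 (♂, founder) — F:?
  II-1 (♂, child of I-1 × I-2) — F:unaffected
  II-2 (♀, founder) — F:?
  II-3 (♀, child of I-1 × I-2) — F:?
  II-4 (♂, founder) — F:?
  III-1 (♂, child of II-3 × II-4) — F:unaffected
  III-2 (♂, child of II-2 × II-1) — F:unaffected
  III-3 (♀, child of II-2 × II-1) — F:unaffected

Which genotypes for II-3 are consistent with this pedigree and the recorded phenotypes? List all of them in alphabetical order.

F/I-1 ? ·: X^FX^F|X^FX^f
F/I-2 ? ·: X^FY|X^fY
F/II-1 un I-1×I-2: X^FY
F/II-2 ? ·: X^FX^F|X^FX^f
F/II-3 ? I-1×I-2: X^FX^F|X^FX^f
F/II-4 ? ·: X^FY|X^fY
F/III-1 un II-3×II-4: X^FY
F/III-2 un II-2×II-1: X^FY
F/III-3 un II-2×II-1: X^FX^F|X^FX^f
⇒ F over [I-1,I-2,II-1,II-2,II-3,II-4,III-1,III-2,III-3]: 30 consistent

II-3 ∈ {X^FX^F, X^FX^f}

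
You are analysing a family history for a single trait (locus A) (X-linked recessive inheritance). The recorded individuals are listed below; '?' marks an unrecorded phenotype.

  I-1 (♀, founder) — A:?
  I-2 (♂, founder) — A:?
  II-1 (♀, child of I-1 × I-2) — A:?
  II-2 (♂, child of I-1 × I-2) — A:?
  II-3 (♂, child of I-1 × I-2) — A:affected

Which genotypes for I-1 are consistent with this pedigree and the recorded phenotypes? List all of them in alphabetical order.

I-1 ∈ {X^AX^a, X^aX^a}

A/I-1 ? ·: X^AX^a|X^aX^a
A/I-2 ? ·: X^AY|X^aY
A/II-1 ? I-1×I-2: X^AX^A|X^AX^a|X^aX^a
A/II-2 ? I-1×I-2: X^AY|X^aY
A/II-3 aff I-1×I-2: X^aY
⇒ A over [I-1,I-2,II-1,II-2,II-3]: 10 consistent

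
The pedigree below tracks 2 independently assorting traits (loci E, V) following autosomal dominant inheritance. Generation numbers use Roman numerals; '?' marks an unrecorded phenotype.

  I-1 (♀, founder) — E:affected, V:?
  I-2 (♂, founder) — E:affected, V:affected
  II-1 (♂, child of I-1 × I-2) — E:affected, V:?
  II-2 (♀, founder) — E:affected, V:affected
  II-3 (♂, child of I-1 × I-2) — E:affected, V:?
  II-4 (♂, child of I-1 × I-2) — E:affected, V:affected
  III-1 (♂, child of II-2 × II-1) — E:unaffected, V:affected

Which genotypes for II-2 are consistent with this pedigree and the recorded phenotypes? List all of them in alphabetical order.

E/I-1 aff ·: Ee|EE
E/I-2 aff ·: Ee|EE
E/II-1 aff I-1×I-2: Ee
E/II-2 aff ·: Ee
E/II-3 aff I-1×I-2: Ee|EE
E/II-4 aff I-1×I-2: Ee|EE
E/III-1 un II-2×II-1: ee
⇒ E over [I-1,I-2,II-1,II-2,II-3,II-4,III-1]: 12 consistent
V/I-1 ? ·: vv|Vv|VV
V/I-2 aff ·: Vv|VV
V/II-1 ? I-1×I-2: vv|Vv|VV
V/II-2 aff ·: Vv|VV
V/II-3 ? I-1×I-2: vv|Vv|VV
V/II-4 aff I-1×I-2: Vv|VV
V/III-1 aff II-2×II-1: Vv|VV
⇒ V over [I-1,I-2,II-1,II-2,II-3,II-4,III-1]: 129 consistent

II-2 ∈ {Ee VV, Ee Vv}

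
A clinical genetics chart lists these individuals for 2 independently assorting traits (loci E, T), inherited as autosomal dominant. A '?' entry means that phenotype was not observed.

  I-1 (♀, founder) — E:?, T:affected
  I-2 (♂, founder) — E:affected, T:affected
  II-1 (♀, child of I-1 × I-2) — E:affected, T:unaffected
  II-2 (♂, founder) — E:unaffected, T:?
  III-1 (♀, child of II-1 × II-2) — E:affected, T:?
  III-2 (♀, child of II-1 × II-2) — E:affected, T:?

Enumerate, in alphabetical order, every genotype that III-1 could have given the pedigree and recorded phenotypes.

III-1 ∈ {Ee Tt, Ee tt}

E/I-1 ? ·: ee|Ee|EE
E/I-2 aff ·: Ee|EE
E/II-1 aff I-1×I-2: Ee|EE
E/II-2 un ·: ee
E/III-1 aff II-1×II-2: Ee
E/III-2 aff II-1×II-2: Ee
⇒ E over [I-1,I-2,II-1,II-2,III-1,III-2]: 9 consistent
T/I-1 aff ·: Tt
T/I-2 aff ·: Tt
T/II-1 un I-1×I-2: tt
T/II-2 ? ·: tt|Tt|TT
T/III-1 ? II-1×II-2: tt|Tt
T/III-2 ? II-1×II-2: tt|Tt
⇒ T over [I-1,I-2,II-1,II-2,III-1,III-2]: 6 consistent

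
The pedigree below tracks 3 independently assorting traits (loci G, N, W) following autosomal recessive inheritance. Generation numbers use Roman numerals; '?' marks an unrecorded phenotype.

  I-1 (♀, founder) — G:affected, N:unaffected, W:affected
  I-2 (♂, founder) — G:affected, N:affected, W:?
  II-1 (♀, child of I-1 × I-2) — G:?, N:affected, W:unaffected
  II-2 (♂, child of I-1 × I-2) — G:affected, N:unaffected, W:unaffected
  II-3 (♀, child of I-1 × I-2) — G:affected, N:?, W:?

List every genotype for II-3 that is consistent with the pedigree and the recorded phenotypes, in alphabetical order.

II-3 ∈ {gg Nn Ww, gg Nn ww, gg nn Ww, gg nn ww}

G/I-1 aff ·: gg
G/I-2 aff ·: gg
G/II-1 ? I-1×I-2: gg
G/II-2 aff I-1×I-2: gg
G/II-3 aff I-1×I-2: gg
⇒ G over [I-1,I-2,II-1,II-2,II-3]: 1 consistent
N/I-1 un ·: Nn
N/I-2 aff ·: nn
N/II-1 aff I-1×I-2: nn
N/II-2 un I-1×I-2: Nn
N/II-3 ? I-1×I-2: Nn|nn
⇒ N over [I-1,I-2,II-1,II-2,II-3]: 2 consistent
W/I-1 aff ·: ww
W/I-2 ? ·: WW|Ww
W/II-1 un I-1×I-2: Ww
W/II-2 un I-1×I-2: Ww
W/II-3 ? I-1×I-2: Ww|ww
⇒ W over [I-1,I-2,II-1,II-2,II-3]: 3 consistent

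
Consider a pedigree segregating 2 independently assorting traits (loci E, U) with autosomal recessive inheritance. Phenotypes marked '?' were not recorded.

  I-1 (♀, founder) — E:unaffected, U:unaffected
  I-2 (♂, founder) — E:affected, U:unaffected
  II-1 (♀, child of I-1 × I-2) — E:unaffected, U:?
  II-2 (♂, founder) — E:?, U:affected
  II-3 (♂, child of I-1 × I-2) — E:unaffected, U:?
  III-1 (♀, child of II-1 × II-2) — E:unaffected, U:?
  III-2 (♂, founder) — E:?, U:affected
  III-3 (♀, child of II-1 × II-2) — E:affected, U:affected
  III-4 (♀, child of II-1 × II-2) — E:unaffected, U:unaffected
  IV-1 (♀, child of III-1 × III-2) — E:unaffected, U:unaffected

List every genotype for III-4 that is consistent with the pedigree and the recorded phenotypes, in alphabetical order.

E/I-1 un ·: EE|Ee
E/I-2 aff ·: ee
E/II-1 un I-1×I-2: Ee
E/II-2 ? ·: Ee|ee
E/II-3 un I-1×I-2: Ee
E/III-1 un II-1×II-2: EE|Ee
E/III-2 ? ·: EE|Ee|ee
E/III-3 aff II-1×II-2: ee
E/III-4 un II-1×II-2: EE|Ee
E/IV-1 un III-1×III-2: EE|Ee
⇒ E over [I-1,I-2,II-1,II-2,II-3,III-1,III-2,III-3,III-4,IV-1]: 46 consistent
U/I-1 un ·: UU|Uu
U/I-2 un ·: UU|Uu
U/II-1 ? I-1×I-2: Uu
U/II-2 aff ·: uu
U/II-3 ? I-1×I-2: UU|Uu|uu
U/III-1 ? II-1×II-2: Uu
U/III-2 aff ·: uu
U/III-3 aff II-1×II-2: uu
U/III-4 un II-1×II-2: Uu
U/IV-1 un III-1×III-2: Uu
⇒ U over [I-1,I-2,II-1,II-2,II-3,III-1,III-2,III-3,III-4,IV-1]: 7 consistent

III-4 ∈ {EE Uu, Ee Uu}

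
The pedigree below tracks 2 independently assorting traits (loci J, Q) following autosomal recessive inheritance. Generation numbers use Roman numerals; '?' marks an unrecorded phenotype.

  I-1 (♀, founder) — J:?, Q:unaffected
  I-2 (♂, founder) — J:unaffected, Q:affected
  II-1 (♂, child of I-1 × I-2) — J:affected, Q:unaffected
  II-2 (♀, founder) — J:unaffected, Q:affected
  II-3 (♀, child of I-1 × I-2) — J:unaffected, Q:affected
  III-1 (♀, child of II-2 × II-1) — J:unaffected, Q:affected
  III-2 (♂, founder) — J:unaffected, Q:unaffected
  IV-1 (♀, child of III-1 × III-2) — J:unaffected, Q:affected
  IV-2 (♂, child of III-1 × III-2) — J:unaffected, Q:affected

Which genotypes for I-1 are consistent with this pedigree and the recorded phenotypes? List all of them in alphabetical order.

I-1 ∈ {Jj Qq, jj Qq}

J/I-1 ? ·: Jj|jj
J/I-2 un ·: Jj
J/II-1 aff I-1×I-2: jj
J/II-2 un ·: JJ|Jj
J/II-3 un I-1×I-2: JJ|Jj
J/III-1 un II-2×II-1: Jj
J/III-2 un ·: JJ|Jj
J/IV-1 un III-1×III-2: JJ|Jj
J/IV-2 un III-1×III-2: JJ|Jj
⇒ J over [I-1,I-2,II-1,II-2,II-3,III-1,III-2,IV-1,IV-2]: 48 consistent
Q/I-1 un ·: Qq
Q/I-2 aff ·: qq
Q/II-1 un I-1×I-2: Qq
Q/II-2 aff ·: qq
Q/II-3 aff I-1×I-2: qq
Q/III-1 aff II-2×II-1: qq
Q/III-2 un ·: Qq
Q/IV-1 aff III-1×III-2: qq
Q/IV-2 aff III-1×III-2: qq
⇒ Q over [I-1,I-2,II-1,II-2,II-3,III-1,III-2,IV-1,IV-2]: 1 consistent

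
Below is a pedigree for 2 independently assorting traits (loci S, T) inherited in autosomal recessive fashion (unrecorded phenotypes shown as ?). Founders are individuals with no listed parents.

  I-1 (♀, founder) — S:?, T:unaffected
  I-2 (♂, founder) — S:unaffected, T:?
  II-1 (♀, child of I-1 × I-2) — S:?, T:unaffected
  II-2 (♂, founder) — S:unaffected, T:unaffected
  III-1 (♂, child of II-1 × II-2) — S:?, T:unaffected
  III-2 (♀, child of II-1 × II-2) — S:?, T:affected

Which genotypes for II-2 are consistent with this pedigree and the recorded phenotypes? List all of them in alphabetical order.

II-2 ∈ {SS Tt, Ss Tt}

S/I-1 ? ·: SS|Ss|ss
S/I-2 un ·: SS|Ss
S/II-1 ? I-1×I-2: SS|Ss|ss
S/II-2 un ·: SS|Ss
S/III-1 ? II-1×II-2: SS|Ss|ss
S/III-2 ? II-1×II-2: SS|Ss|ss
⇒ S over [I-1,I-2,II-1,II-2,III-1,III-2]: 95 consistent
T/I-1 un ·: TT|Tt
T/I-2 ? ·: TT|Tt|tt
T/II-1 un I-1×I-2: Tt
T/II-2 un ·: Tt
T/III-1 un II-1×II-2: TT|Tt
T/III-2 aff II-1×II-2: tt
⇒ T over [I-1,I-2,II-1,II-2,III-1,III-2]: 10 consistent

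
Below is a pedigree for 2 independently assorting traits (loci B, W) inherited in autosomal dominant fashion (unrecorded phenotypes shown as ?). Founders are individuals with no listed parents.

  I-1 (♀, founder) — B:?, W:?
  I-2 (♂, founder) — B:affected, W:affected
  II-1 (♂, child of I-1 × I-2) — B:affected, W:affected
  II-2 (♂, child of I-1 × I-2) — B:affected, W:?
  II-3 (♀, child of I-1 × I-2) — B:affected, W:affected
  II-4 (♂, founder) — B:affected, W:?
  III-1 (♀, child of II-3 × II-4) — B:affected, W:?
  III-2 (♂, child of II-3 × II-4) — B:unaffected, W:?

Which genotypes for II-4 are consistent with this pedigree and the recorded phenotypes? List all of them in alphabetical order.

B/I-1 ? ·: bb|Bb|BB
B/I-2 aff ·: Bb|BB
B/II-1 aff I-1×I-2: Bb|BB
B/II-2 aff I-1×I-2: Bb|BB
B/II-3 aff I-1×I-2: Bb
B/II-4 aff ·: Bb
B/III-1 aff II-3×II-4: Bb|BB
B/III-2 un II-3×II-4: bb
⇒ B over [I-1,I-2,II-1,II-2,II-3,II-4,III-1,III-2]: 28 consistent
W/I-1 ? ·: ww|Ww|WW
W/I-2 aff ·: Ww|WW
W/II-1 aff I-1×I-2: Ww|WW
W/II-2 ? I-1×I-2: ww|Ww|WW
W/II-3 aff I-1×I-2: Ww|WW
W/II-4 ? ·: ww|Ww|WW
W/III-1 ? II-3×II-4: ww|Ww|WW
W/III-2 ? II-3×II-4: ww|Ww|WW
⇒ W over [I-1,I-2,II-1,II-2,II-3,II-4,III-1,III-2]: 379 consistent

II-4 ∈ {Bb WW, Bb Ww, Bb ww}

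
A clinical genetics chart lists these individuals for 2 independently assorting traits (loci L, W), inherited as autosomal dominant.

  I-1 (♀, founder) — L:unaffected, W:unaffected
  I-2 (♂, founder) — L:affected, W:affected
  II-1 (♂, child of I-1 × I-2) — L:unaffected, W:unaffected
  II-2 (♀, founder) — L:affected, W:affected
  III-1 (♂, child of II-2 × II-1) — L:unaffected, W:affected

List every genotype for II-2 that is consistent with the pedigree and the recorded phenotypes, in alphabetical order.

II-2 ∈ {Ll WW, Ll Ww}

L/I-1 un ·: ll
L/I-2 aff ·: Ll
L/II-1 un I-1×I-2: ll
L/II-2 aff ·: Ll
L/III-1 un II-2×II-1: ll
⇒ L over [I-1,I-2,II-1,II-2,III-1]: 1 consistent
W/I-1 un ·: ww
W/I-2 aff ·: Ww
W/II-1 un I-1×I-2: ww
W/II-2 aff ·: Ww|WW
W/III-1 aff II-2×II-1: Ww
⇒ W over [I-1,I-2,II-1,II-2,III-1]: 2 consistent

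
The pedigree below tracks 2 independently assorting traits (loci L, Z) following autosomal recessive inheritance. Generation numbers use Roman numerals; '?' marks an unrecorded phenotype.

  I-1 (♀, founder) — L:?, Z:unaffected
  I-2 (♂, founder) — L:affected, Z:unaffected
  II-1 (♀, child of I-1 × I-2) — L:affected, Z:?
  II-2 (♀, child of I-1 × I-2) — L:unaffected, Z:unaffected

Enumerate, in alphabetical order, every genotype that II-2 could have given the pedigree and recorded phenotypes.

II-2 ∈ {Ll ZZ, Ll Zz}

L/I-1 ? ·: Ll
L/I-2 aff ·: ll
L/II-1 aff I-1×I-2: ll
L/II-2 un I-1×I-2: Ll
⇒ L over [I-1,I-2,II-1,II-2]: 1 consistent
Z/I-1 un ·: ZZ|Zz
Z/I-2 un ·: ZZ|Zz
Z/II-1 ? I-1×I-2: ZZ|Zz|zz
Z/II-2 un I-1×I-2: ZZ|Zz
⇒ Z over [I-1,I-2,II-1,II-2]: 15 consistent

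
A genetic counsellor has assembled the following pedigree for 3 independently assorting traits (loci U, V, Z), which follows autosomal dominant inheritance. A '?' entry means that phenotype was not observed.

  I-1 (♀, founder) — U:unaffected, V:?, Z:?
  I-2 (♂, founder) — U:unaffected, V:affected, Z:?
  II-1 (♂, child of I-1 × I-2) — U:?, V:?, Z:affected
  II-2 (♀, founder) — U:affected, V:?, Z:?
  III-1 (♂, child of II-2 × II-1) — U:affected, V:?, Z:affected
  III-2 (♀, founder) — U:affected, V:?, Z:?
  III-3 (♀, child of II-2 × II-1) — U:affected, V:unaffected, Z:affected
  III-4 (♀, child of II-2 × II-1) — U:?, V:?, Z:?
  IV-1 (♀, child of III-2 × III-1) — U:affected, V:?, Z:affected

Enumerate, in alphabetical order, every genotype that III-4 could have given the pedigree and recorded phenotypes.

U/I-1 un ·: uu
U/I-2 un ·: uu
U/II-1 ? I-1×I-2: uu
U/II-2 aff ·: Uu|UU
U/III-1 aff II-2×II-1: Uu
U/III-2 aff ·: Uu|UU
U/III-3 aff II-2×II-1: Uu
U/III-4 ? II-2×II-1: uu|Uu
U/IV-1 aff III-2×III-1: Uu|UU
⇒ U over [I-1,I-2,II-1,II-2,III-1,III-2,III-3,III-4,IV-1]: 12 consistent
V/I-1 ? ·: vv|Vv|VV
V/I-2 aff ·: Vv|VV
V/II-1 ? I-1×I-2: vv|Vv
V/II-2 ? ·: vv|Vv
V/III-1 ? II-2×II-1: vv|Vv|VV
V/III-2 ? ·: vv|Vv|VV
V/III-3 un II-2×II-1: vv
V/III-4 ? II-2×II-1: vv|Vv|VV
V/IV-1 ? III-2×III-1: vv|Vv|VV
⇒ V over [I-1,I-2,II-1,II-2,III-1,III-2,III-3,III-4,IV-1]: 387 consistent
Z/I-1 ? ·: zz|Zz|ZZ
Z/I-2 ? ·: zz|Zz|ZZ
Z/II-1 aff I-1×I-2: Zz|ZZ
Z/II-2 ? ·: zz|Zz|ZZ
Z/III-1 aff II-2×II-1: Zz|ZZ
Z/III-2 ? ·: zz|Zz|ZZ
Z/III-3 aff II-2×II-1: Zz|ZZ
Z/III-4 ? II-2×II-1: zz|Zz|ZZ
Z/IV-1 aff III-2×III-1: Zz|ZZ
⇒ Z over [I-1,I-2,II-1,II-2,III-1,III-2,III-3,III-4,IV-1]: 880 consistent

III-4 ∈ {Uu VV ZZ, Uu VV Zz, Uu VV zz, Uu Vv ZZ, Uu Vv Zz, Uu Vv zz, Uu vv ZZ, Uu vv Zz, Uu vv zz, uu VV ZZ, uu VV Zz, uu VV zz, uu Vv ZZ, uu Vv Zz, uu Vv zz, uu vv ZZ, uu vv Zz, uu vv zz}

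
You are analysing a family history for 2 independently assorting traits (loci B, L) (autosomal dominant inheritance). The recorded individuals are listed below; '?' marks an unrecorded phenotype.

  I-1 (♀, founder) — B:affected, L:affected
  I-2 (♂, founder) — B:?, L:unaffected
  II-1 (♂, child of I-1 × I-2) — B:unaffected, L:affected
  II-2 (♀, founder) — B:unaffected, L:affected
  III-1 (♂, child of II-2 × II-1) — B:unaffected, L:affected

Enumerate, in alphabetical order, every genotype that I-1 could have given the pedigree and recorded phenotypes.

B/I-1 aff ·: Bb
B/I-2 ? ·: bb|Bb
B/II-1 un I-1×I-2: bb
B/II-2 un ·: bb
B/III-1 un II-2×II-1: bb
⇒ B over [I-1,I-2,II-1,II-2,III-1]: 2 consistent
L/I-1 aff ·: Ll|LL
L/I-2 un ·: ll
L/II-1 aff I-1×I-2: Ll
L/II-2 aff ·: Ll|LL
L/III-1 aff II-2×II-1: Ll|LL
⇒ L over [I-1,I-2,II-1,II-2,III-1]: 8 consistent

I-1 ∈ {Bb LL, Bb Ll}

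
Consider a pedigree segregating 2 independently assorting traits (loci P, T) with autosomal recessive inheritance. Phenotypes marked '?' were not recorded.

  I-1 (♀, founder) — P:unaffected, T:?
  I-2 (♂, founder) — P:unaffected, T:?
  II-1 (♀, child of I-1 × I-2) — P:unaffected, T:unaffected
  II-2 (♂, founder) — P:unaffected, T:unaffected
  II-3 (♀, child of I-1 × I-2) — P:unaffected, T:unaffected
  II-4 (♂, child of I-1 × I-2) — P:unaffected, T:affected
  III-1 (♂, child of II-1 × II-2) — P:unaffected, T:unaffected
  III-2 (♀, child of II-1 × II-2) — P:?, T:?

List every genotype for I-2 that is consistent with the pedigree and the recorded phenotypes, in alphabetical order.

P/I-1 un ·: PP|Pp
P/I-2 un ·: PP|Pp
P/II-1 un I-1×I-2: PP|Pp
P/II-2 un ·: PP|Pp
P/II-3 un I-1×I-2: PP|Pp
P/II-4 un I-1×I-2: PP|Pp
P/III-1 un II-1×II-2: PP|Pp
P/III-2 ? II-1×II-2: PP|Pp|pp
⇒ P over [I-1,I-2,II-1,II-2,II-3,II-4,III-1,III-2]: 185 consistent
T/I-1 ? ·: Tt|tt
T/I-2 ? ·: Tt|tt
T/II-1 un I-1×I-2: TT|Tt
T/II-2 un ·: TT|Tt
T/II-3 un I-1×I-2: TT|Tt
T/II-4 aff I-1×I-2: tt
T/III-1 un II-1×II-2: TT|Tt
T/III-2 ? II-1×II-2: TT|Tt|tt
⇒ T over [I-1,I-2,II-1,II-2,II-3,II-4,III-1,III-2]: 50 consistent

I-2 ∈ {PP Tt, PP tt, Pp Tt, Pp tt}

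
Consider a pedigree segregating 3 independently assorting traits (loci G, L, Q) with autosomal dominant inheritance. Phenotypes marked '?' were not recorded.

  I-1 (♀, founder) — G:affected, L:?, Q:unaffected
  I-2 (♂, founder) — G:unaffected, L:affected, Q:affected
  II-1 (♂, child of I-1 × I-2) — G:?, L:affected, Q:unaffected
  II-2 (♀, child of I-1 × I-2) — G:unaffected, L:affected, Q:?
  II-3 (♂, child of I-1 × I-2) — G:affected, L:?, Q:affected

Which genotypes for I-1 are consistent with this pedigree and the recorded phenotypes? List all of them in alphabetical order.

I-1 ∈ {Gg LL qq, Gg Ll qq, Gg ll qq}

G/I-1 aff ·: Gg
G/I-2 un ·: gg
G/II-1 ? I-1×I-2: gg|Gg
G/II-2 un I-1×I-2: gg
G/II-3 aff I-1×I-2: Gg
⇒ G over [I-1,I-2,II-1,II-2,II-3]: 2 consistent
L/I-1 ? ·: ll|Ll|LL
L/I-2 aff ·: Ll|LL
L/II-1 aff I-1×I-2: Ll|LL
L/II-2 aff I-1×I-2: Ll|LL
L/II-3 ? I-1×I-2: ll|Ll|LL
⇒ L over [I-1,I-2,II-1,II-2,II-3]: 32 consistent
Q/I-1 un ·: qq
Q/I-2 aff ·: Qq
Q/II-1 un I-1×I-2: qq
Q/II-2 ? I-1×I-2: qq|Qq
Q/II-3 aff I-1×I-2: Qq
⇒ Q over [I-1,I-2,II-1,II-2,II-3]: 2 consistent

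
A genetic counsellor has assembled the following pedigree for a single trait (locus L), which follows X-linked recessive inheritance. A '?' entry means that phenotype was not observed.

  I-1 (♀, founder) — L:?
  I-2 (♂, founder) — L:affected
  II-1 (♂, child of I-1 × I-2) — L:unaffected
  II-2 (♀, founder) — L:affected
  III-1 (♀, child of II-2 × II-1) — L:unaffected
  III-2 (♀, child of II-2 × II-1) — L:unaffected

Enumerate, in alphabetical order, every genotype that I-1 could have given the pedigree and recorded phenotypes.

I-1 ∈ {X^LX^L, X^LX^l}

L/I-1 ? ·: X^LX^L|X^LX^l
L/I-2 aff ·: X^lY
L/II-1 un I-1×I-2: X^LY
L/II-2 aff ·: X^lX^l
L/III-1 un II-2×II-1: X^LX^l
L/III-2 un II-2×II-1: X^LX^l
⇒ L over [I-1,I-2,II-1,II-2,III-1,III-2]: 2 consistent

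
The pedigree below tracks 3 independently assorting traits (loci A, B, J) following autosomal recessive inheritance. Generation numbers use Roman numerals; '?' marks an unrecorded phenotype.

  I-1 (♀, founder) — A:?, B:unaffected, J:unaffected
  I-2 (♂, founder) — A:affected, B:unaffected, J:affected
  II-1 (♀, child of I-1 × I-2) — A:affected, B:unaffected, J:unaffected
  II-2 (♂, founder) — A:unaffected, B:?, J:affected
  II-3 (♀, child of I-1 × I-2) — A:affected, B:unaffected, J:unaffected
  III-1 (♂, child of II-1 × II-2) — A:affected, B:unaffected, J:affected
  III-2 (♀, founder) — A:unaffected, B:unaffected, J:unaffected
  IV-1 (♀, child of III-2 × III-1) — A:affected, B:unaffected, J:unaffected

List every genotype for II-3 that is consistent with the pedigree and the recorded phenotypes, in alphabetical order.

II-3 ∈ {aa BB Jj, aa Bb Jj}

A/I-1 ? ·: Aa|aa
A/I-2 aff ·: aa
A/II-1 aff I-1×I-2: aa
A/II-2 un ·: Aa
A/II-3 aff I-1×I-2: aa
A/III-1 aff II-1×II-2: aa
A/III-2 un ·: Aa
A/IV-1 aff III-2×III-1: aa
⇒ A over [I-1,I-2,II-1,II-2,II-3,III-1,III-2,IV-1]: 2 consistent
B/I-1 un ·: BB|Bb
B/I-2 un ·: BB|Bb
B/II-1 un I-1×I-2: BB|Bb
B/II-2 ? ·: BB|Bb|bb
B/II-3 un I-1×I-2: BB|Bb
B/III-1 un II-1×II-2: BB|Bb
B/III-2 un ·: BB|Bb
B/IV-1 un III-2×III-1: BB|Bb
⇒ B over [I-1,I-2,II-1,II-2,II-3,III-1,III-2,IV-1]: 206 consistent
J/I-1 un ·: JJ|Jj
J/I-2 aff ·: jj
J/II-1 un I-1×I-2: Jj
J/II-2 aff ·: jj
J/II-3 un I-1×I-2: Jj
J/III-1 aff II-1×II-2: jj
J/III-2 un ·: JJ|Jj
J/IV-1 un III-2×III-1: Jj
⇒ J over [I-1,I-2,II-1,II-2,II-3,III-1,III-2,IV-1]: 4 consistent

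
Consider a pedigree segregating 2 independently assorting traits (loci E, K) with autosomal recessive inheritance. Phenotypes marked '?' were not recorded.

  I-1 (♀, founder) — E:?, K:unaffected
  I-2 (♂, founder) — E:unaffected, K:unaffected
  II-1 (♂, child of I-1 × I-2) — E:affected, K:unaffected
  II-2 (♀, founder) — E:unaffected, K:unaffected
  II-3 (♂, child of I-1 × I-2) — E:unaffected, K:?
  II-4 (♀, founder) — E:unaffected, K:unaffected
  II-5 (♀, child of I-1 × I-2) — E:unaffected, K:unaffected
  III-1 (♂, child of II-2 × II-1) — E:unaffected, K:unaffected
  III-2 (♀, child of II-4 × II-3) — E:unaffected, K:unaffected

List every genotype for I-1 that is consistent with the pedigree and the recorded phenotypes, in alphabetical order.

I-1 ∈ {Ee KK, Ee Kk, ee KK, ee Kk}

E/I-1 ? ·: Ee|ee
E/I-2 un ·: Ee
E/II-1 aff I-1×I-2: ee
E/II-2 un ·: EE|Ee
E/II-3 un I-1×I-2: EE|Ee
E/II-4 un ·: EE|Ee
E/II-5 un I-1×I-2: EE|Ee
E/III-1 un II-2×II-1: Ee
E/III-2 un II-4×II-3: EE|Ee
⇒ E over [I-1,I-2,II-1,II-2,II-3,II-4,II-5,III-1,III-2]: 36 consistent
K/I-1 un ·: KK|Kk
K/I-2 un ·: KK|Kk
K/II-1 un I-1×I-2: KK|Kk
K/II-2 un ·: KK|Kk
K/II-3 ? I-1×I-2: KK|Kk|kk
K/II-4 un ·: KK|Kk
K/II-5 un I-1×I-2: KK|Kk
K/III-1 un II-2×II-1: KK|Kk
K/III-2 un II-4×II-3: KK|Kk
⇒ K over [I-1,I-2,II-1,II-2,II-3,II-4,II-5,III-1,III-2]: 331 consistent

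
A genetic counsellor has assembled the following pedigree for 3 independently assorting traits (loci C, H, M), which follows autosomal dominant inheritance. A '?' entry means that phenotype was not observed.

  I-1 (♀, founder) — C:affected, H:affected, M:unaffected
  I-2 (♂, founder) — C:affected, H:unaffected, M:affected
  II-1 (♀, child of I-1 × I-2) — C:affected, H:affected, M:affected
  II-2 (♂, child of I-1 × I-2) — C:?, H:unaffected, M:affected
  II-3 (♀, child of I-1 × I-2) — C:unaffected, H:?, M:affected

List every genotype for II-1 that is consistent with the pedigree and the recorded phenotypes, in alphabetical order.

II-1 ∈ {CC Hh Mm, Cc Hh Mm}

C/I-1 aff ·: Cc
C/I-2 aff ·: Cc
C/II-1 aff I-1×I-2: Cc|CC
C/II-2 ? I-1×I-2: cc|Cc|CC
C/II-3 un I-1×I-2: cc
⇒ C over [I-1,I-2,II-1,II-2,II-3]: 6 consistent
H/I-1 aff ·: Hh
H/I-2 un ·: hh
H/II-1 aff I-1×I-2: Hh
H/II-2 un I-1×I-2: hh
H/II-3 ? I-1×I-2: hh|Hh
⇒ H over [I-1,I-2,II-1,II-2,II-3]: 2 consistent
M/I-1 un ·: mm
M/I-2 aff ·: Mm|MM
M/II-1 aff I-1×I-2: Mm
M/II-2 aff I-1×I-2: Mm
M/II-3 aff I-1×I-2: Mm
⇒ M over [I-1,I-2,II-1,II-2,II-3]: 2 consistent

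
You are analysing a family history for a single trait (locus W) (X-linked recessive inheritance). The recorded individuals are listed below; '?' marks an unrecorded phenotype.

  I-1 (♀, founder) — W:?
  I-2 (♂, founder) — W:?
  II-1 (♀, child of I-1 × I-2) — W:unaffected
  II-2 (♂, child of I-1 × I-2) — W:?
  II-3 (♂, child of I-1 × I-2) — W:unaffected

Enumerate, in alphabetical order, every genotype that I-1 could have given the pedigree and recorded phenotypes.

I-1 ∈ {X^WX^W, X^WX^w}

W/I-1 ? ·: X^WX^W|X^WX^w
W/I-2 ? ·: X^WY|X^wY
W/II-1 un I-1×I-2: X^WX^W|X^WX^w
W/II-2 ? I-1×I-2: X^WY|X^wY
W/II-3 un I-1×I-2: X^WY
⇒ W over [I-1,I-2,II-1,II-2,II-3]: 8 consistent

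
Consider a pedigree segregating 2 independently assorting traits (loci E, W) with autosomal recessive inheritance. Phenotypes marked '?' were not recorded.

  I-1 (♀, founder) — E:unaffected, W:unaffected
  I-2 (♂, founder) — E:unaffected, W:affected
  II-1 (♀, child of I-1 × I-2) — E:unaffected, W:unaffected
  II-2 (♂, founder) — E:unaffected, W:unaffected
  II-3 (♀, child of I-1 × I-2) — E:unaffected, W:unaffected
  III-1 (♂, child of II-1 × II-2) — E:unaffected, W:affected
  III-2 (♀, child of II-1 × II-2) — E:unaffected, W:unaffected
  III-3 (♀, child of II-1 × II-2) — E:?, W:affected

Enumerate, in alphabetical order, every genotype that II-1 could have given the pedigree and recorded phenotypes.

II-1 ∈ {EE Ww, Ee Ww}

E/I-1 un ·: EE|Ee
E/I-2 un ·: EE|Ee
E/II-1 un I-1×I-2: EE|Ee
E/II-2 un ·: EE|Ee
E/II-3 un I-1×I-2: EE|Ee
E/III-1 un II-1×II-2: EE|Ee
E/III-2 un II-1×II-2: EE|Ee
E/III-3 ? II-1×II-2: EE|Ee|ee
⇒ E over [I-1,I-2,II-1,II-2,II-3,III-1,III-2,III-3]: 183 consistent
W/I-1 un ·: WW|Ww
W/I-2 aff ·: ww
W/II-1 un I-1×I-2: Ww
W/II-2 un ·: Ww
W/II-3 un I-1×I-2: Ww
W/III-1 aff II-1×II-2: ww
W/III-2 un II-1×II-2: WW|Ww
W/III-3 aff II-1×II-2: ww
⇒ W over [I-1,I-2,II-1,II-2,II-3,III-1,III-2,III-3]: 4 consistent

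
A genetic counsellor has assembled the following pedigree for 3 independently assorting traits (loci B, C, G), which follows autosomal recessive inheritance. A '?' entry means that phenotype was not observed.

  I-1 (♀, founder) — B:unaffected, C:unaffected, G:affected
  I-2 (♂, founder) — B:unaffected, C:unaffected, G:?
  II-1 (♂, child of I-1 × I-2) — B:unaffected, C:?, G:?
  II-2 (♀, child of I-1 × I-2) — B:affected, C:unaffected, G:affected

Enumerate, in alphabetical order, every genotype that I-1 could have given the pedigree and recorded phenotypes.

I-1 ∈ {Bb CC gg, Bb Cc gg}

B/I-1 un ·: Bb
B/I-2 un ·: Bb
B/II-1 un I-1×I-2: BB|Bb
B/II-2 aff I-1×I-2: bb
⇒ B over [I-1,I-2,II-1,II-2]: 2 consistent
C/I-1 un ·: CC|Cc
C/I-2 un ·: CC|Cc
C/II-1 ? I-1×I-2: CC|Cc|cc
C/II-2 un I-1×I-2: CC|Cc
⇒ C over [I-1,I-2,II-1,II-2]: 15 consistent
G/I-1 aff ·: gg
G/I-2 ? ·: Gg|gg
G/II-1 ? I-1×I-2: Gg|gg
G/II-2 aff I-1×I-2: gg
⇒ G over [I-1,I-2,II-1,II-2]: 3 consistent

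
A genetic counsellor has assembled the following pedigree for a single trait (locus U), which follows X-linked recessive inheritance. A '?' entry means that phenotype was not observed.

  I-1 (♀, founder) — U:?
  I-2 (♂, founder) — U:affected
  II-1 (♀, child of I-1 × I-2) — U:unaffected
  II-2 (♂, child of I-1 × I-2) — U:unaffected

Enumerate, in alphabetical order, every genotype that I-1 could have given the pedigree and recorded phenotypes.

I-1 ∈ {X^UX^U, X^UX^u}

U/I-1 ? ·: X^UX^U|X^UX^u
U/I-2 aff ·: X^uY
U/II-1 un I-1×I-2: X^UX^u
U/II-2 un I-1×I-2: X^UY
⇒ U over [I-1,I-2,II-1,II-2]: 2 consistent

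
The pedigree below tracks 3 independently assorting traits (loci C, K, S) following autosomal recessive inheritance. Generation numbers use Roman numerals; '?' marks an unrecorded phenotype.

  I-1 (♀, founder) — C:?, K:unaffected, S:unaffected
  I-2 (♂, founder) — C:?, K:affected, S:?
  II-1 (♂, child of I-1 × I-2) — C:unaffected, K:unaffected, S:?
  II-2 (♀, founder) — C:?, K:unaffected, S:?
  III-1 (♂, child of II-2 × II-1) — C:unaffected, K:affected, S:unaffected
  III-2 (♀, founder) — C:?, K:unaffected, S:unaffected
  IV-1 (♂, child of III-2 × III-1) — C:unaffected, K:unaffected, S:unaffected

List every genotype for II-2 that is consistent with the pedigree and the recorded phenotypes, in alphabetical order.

C/I-1 ? ·: CC|Cc|cc
C/I-2 ? ·: CC|Cc|cc
C/II-1 un I-1×I-2: CC|Cc
C/II-2 ? ·: CC|Cc|cc
C/III-1 un II-2×II-1: CC|Cc
C/III-2 ? ·: CC|Cc|cc
C/IV-1 un III-2×III-1: CC|Cc
⇒ C over [I-1,I-2,II-1,II-2,III-1,III-2,IV-1]: 233 consistent
K/I-1 un ·: KK|Kk
K/I-2 aff ·: kk
K/II-1 un I-1×I-2: Kk
K/II-2 un ·: Kk
K/III-1 aff II-2×II-1: kk
K/III-2 un ·: KK|Kk
K/IV-1 un III-2×III-1: Kk
⇒ K over [I-1,I-2,II-1,II-2,III-1,III-2,IV-1]: 4 consistent
S/I-1 un ·: SS|Ss
S/I-2 ? ·: SS|Ss|ss
S/II-1 ? I-1×I-2: SS|Ss|ss
S/II-2 ? ·: SS|Ss|ss
S/III-1 un II-2×II-1: SS|Ss
S/III-2 un ·: SS|Ss
S/IV-1 un III-2×III-1: SS|Ss
⇒ S over [I-1,I-2,II-1,II-2,III-1,III-2,IV-1]: 162 consistent

II-2 ∈ {CC Kk SS, CC Kk Ss, CC Kk ss, Cc Kk SS, Cc Kk Ss, Cc Kk ss, cc Kk SS, cc Kk Ss, cc Kk ss}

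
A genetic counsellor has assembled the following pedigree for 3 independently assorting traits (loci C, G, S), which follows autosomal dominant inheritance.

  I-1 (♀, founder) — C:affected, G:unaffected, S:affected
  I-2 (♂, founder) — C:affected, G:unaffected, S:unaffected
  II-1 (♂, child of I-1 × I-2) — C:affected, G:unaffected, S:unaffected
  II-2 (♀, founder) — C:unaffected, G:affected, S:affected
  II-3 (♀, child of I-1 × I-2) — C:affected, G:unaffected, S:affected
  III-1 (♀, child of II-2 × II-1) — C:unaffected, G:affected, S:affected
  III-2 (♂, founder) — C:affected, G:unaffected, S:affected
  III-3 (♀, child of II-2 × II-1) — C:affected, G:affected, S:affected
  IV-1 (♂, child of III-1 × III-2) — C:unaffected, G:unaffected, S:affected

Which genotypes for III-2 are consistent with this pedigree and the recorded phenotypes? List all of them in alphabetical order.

III-2 ∈ {Cc gg SS, Cc gg Ss}

C/I-1 aff ·: Cc|CC
C/I-2 aff ·: Cc|CC
C/II-1 aff I-1×I-2: Cc
C/II-2 un ·: cc
C/II-3 aff I-1×I-2: Cc|CC
C/III-1 un II-2×II-1: cc
C/III-2 aff ·: Cc
C/III-3 aff II-2×II-1: Cc
C/IV-1 un III-1×III-2: cc
⇒ C over [I-1,I-2,II-1,II-2,II-3,III-1,III-2,III-3,IV-1]: 6 consistent
G/I-1 un ·: gg
G/I-2 un ·: gg
G/II-1 un I-1×I-2: gg
G/II-2 aff ·: Gg|GG
G/II-3 un I-1×I-2: gg
G/III-1 aff II-2×II-1: Gg
G/III-2 un ·: gg
G/III-3 aff II-2×II-1: Gg
G/IV-1 un III-1×III-2: gg
⇒ G over [I-1,I-2,II-1,II-2,II-3,III-1,III-2,III-3,IV-1]: 2 consistent
S/I-1 aff ·: Ss
S/I-2 un ·: ss
S/II-1 un I-1×I-2: ss
S/II-2 aff ·: Ss|SS
S/II-3 aff I-1×I-2: Ss
S/III-1 aff II-2×II-1: Ss
S/III-2 aff ·: Ss|SS
S/III-3 aff II-2×II-1: Ss
S/IV-1 aff III-1×III-2: Ss|SS
⇒ S over [I-1,I-2,II-1,II-2,II-3,III-1,III-2,III-3,IV-1]: 8 consistent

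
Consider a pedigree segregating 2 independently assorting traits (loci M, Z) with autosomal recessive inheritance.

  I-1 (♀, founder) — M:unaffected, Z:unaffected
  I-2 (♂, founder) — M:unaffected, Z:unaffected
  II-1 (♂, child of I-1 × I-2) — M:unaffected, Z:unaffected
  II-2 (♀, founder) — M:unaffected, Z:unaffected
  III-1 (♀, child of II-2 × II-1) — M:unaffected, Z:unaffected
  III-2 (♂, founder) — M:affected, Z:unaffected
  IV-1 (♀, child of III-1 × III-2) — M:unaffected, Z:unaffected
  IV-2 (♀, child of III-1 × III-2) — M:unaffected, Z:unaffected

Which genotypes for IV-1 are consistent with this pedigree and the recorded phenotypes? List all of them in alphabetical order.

IV-1 ∈ {Mm ZZ, Mm Zz}

M/I-1 un ·: MM|Mm
M/I-2 un ·: MM|Mm
M/II-1 un I-1×I-2: MM|Mm
M/II-2 un ·: MM|Mm
M/III-1 un II-2×II-1: MM|Mm
M/III-2 aff ·: mm
M/IV-1 un III-1×III-2: Mm
M/IV-2 un III-1×III-2: Mm
⇒ M over [I-1,I-2,II-1,II-2,III-1,III-2,IV-1,IV-2]: 24 consistent
Z/I-1 un ·: ZZ|Zz
Z/I-2 un ·: ZZ|Zz
Z/II-1 un I-1×I-2: ZZ|Zz
Z/II-2 un ·: ZZ|Zz
Z/III-1 un II-2×II-1: ZZ|Zz
Z/III-2 un ·: ZZ|Zz
Z/IV-1 un III-1×III-2: ZZ|Zz
Z/IV-2 un III-1×III-2: ZZ|Zz
⇒ Z over [I-1,I-2,II-1,II-2,III-1,III-2,IV-1,IV-2]: 150 consistent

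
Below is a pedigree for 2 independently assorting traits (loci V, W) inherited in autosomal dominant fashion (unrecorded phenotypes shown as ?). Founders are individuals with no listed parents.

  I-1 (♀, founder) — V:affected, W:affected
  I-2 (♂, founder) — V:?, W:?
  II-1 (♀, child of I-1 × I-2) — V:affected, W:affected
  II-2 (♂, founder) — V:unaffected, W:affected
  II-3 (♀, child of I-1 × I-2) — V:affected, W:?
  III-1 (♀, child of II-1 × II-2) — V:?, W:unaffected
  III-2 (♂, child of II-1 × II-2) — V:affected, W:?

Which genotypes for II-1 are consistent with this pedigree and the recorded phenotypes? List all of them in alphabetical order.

V/I-1 aff ·: Vv|VV
V/I-2 ? ·: vv|Vv|VV
V/II-1 aff I-1×I-2: Vv|VV
V/II-2 un ·: vv
V/II-3 aff I-1×I-2: Vv|VV
V/III-1 ? II-1×II-2: vv|Vv
V/III-2 aff II-1×II-2: Vv
⇒ V over [I-1,I-2,II-1,II-2,II-3,III-1,III-2]: 23 consistent
W/I-1 aff ·: Ww|WW
W/I-2 ? ·: ww|Ww|WW
W/II-1 aff I-1×I-2: Ww
W/II-2 aff ·: Ww
W/II-3 ? I-1×I-2: ww|Ww|WW
W/III-1 un II-1×II-2: ww
W/III-2 ? II-1×II-2: ww|Ww|WW
⇒ W over [I-1,I-2,II-1,II-2,II-3,III-1,III-2]: 30 consistent

II-1 ∈ {VV Ww, Vv Ww}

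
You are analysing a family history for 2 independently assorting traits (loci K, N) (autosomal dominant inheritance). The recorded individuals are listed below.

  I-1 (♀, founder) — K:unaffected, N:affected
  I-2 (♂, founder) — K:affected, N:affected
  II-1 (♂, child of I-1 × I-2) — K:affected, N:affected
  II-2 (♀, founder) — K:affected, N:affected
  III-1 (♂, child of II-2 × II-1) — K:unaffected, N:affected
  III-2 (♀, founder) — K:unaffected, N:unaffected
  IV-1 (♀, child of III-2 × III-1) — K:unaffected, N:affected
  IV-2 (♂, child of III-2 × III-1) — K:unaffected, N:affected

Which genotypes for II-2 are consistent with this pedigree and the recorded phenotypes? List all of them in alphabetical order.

K/I-1 un ·: kk
K/I-2 aff ·: Kk|KK
K/II-1 aff I-1×I-2: Kk
K/II-2 aff ·: Kk
K/III-1 un II-2×II-1: kk
K/III-2 un ·: kk
K/IV-1 un III-2×III-1: kk
K/IV-2 un III-2×III-1: kk
⇒ K over [I-1,I-2,II-1,II-2,III-1,III-2,IV-1,IV-2]: 2 consistent
N/I-1 aff ·: Nn|NN
N/I-2 aff ·: Nn|NN
N/II-1 aff I-1×I-2: Nn|NN
N/II-2 aff ·: Nn|NN
N/III-1 aff II-2×II-1: Nn|NN
N/III-2 un ·: nn
N/IV-1 aff III-2×III-1: Nn
N/IV-2 aff III-2×III-1: Nn
⇒ N over [I-1,I-2,II-1,II-2,III-1,III-2,IV-1,IV-2]: 24 consistent

II-2 ∈ {Kk NN, Kk Nn}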